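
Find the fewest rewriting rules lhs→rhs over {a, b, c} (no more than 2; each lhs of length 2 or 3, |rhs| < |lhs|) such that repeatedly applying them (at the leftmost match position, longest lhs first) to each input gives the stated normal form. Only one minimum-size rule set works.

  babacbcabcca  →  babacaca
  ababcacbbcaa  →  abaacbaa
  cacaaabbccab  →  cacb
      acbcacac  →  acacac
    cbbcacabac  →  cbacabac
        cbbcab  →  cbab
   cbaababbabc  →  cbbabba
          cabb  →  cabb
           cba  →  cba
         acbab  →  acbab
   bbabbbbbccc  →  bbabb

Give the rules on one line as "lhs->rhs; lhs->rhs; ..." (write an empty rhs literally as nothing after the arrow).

  | babacbcabcca => babacabcca => babacaca
  | ababcacbbcaa => abaacbbcaa => abaacbaa
  | cacaaabbccab => cacabbccab => cacabcab => cacaab => cacb
  | acbcacac => acacac

aab->b; bc->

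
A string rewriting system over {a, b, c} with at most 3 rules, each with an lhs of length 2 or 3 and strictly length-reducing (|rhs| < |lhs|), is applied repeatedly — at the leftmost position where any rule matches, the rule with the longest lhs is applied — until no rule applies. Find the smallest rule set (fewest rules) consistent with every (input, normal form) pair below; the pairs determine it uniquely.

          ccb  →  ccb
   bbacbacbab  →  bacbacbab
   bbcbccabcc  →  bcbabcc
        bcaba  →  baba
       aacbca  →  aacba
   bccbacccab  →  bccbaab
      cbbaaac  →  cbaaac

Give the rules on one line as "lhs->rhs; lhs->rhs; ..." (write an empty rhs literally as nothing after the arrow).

bb->b; ca->a

  | ccb
  | bbacbacbab => bacbacbab
  | bbcbccabcc => bcbccabcc => bcbcabcc => bcbabcc
  | bcaba => baba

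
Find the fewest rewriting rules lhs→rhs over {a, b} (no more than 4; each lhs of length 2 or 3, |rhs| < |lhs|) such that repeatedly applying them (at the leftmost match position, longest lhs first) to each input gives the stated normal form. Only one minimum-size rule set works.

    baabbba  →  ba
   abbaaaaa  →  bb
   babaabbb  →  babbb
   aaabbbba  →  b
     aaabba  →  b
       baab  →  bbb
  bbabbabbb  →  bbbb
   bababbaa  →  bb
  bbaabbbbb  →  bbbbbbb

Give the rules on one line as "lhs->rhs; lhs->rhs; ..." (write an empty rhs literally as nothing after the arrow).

  | baabbba => bbbbba => bbbba => bbba => bba => ba
  | abbaaaaa => abaaaaa => aaaa => baa => bb
  | babaabbb => babbb
  | aaabbbba => babbbba => babbba => babba => baba => b

aa->b; aba->; bba->ba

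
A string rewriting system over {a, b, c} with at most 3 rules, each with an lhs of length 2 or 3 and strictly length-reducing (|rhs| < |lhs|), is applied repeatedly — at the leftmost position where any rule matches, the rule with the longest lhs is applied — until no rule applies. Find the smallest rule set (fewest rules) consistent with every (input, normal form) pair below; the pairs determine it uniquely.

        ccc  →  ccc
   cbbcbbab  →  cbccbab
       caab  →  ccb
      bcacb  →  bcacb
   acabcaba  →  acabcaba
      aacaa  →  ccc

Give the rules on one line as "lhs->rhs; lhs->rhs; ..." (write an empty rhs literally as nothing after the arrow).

aa->c; bcb->cc

  | ccc
  | cbbcbbab => cbccbab
  | caab => ccb
  | bcacb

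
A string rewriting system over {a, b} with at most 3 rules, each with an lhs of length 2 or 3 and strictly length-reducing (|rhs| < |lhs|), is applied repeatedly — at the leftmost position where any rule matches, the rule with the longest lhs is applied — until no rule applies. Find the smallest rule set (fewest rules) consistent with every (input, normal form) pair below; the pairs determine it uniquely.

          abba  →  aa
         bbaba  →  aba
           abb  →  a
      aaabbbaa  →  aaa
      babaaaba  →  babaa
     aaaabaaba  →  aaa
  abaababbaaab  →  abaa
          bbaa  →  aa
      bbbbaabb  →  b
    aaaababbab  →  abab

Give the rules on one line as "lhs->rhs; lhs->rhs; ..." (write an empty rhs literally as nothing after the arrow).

aab->; bb->

  | abba => aa
  | bbaba => aba
  | abb => a
  | aaabbbaa => abbaa => aaa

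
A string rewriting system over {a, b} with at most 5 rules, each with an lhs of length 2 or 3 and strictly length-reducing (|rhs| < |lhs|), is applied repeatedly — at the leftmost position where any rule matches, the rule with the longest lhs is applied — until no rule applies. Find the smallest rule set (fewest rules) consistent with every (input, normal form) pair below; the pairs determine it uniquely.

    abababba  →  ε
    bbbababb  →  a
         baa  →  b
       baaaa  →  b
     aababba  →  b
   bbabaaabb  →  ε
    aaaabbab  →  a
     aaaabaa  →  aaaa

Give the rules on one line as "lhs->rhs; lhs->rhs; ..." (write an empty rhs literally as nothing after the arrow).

ab->; aba->; ba->b; bab->a

  | abababba => babba => aba => ε
  | bbbababb => bbaabb => bbabb => bab => a
  | baa => ba => b
  | baaaa => baaa => baa => ba => b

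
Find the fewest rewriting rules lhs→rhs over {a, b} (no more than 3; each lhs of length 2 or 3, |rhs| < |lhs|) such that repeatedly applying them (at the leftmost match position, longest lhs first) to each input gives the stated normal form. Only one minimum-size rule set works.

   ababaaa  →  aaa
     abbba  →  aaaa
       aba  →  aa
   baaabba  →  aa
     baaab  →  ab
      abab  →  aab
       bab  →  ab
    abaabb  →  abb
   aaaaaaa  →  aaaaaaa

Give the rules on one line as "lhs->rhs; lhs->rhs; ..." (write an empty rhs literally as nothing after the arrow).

ba->a; baa->; bbb->aa

  | ababaaa => aabaaa => aaa
  | abbba => aaaa
  | aba => aa
  | baaabba => abba => aba => aa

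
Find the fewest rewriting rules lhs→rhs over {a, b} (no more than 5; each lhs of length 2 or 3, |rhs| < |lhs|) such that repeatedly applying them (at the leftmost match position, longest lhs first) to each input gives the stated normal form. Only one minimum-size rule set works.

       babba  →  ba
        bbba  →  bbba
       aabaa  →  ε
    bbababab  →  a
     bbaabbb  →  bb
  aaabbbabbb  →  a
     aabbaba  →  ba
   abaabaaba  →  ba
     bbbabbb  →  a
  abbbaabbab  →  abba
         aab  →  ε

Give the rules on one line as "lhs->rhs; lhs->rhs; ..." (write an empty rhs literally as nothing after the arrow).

  | babba => aba => ba
  | bbba
  | aabaa => aaaa => aa => ε
  | bbababab => baabab => baaab => bab => a

aa->; aab->aa; aba->ba; bab->a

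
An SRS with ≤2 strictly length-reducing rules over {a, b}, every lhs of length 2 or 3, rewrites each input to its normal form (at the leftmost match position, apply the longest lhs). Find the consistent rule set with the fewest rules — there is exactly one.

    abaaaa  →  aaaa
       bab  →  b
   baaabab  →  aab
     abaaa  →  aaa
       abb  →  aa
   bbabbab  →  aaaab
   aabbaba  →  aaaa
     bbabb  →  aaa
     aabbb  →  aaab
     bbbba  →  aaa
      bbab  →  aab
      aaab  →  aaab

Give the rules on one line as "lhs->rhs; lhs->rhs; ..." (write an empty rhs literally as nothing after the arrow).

ba->; bb->a

  | abaaaa => aaaa
  | bab => b
  | baaabab => aabab => aab
  | abaaa => aaa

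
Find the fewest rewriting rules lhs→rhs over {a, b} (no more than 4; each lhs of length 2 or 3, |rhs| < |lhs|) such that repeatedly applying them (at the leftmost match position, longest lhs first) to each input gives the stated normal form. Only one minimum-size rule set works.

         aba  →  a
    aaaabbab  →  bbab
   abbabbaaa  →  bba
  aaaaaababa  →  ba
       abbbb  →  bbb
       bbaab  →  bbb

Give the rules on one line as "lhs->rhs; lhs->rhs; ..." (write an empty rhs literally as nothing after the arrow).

aa->; aba->a; abb->b

  | aba => a
  | aaaabbab => aabbab => bbab
  | abbabbaaa => babbaaa => bbaaa => bba
  | aaaaaababa => aaaababa => aababa => baba => ba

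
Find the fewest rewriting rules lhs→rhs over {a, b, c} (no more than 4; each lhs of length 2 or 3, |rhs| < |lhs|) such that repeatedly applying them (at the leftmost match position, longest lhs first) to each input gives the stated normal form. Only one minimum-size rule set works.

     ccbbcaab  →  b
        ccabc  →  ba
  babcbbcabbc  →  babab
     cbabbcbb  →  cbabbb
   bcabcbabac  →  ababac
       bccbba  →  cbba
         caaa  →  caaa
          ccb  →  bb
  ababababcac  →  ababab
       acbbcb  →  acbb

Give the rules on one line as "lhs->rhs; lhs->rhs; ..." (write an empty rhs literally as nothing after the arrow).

baa->c; bc->; cc->b

  | ccbbcaab => bbbcaab => bbaab => bcb => b
  | ccabc => babc => ba
  | babcbbcabbc => babbcabbc => bababbc => babab
  | cbabbcbb => cbabbb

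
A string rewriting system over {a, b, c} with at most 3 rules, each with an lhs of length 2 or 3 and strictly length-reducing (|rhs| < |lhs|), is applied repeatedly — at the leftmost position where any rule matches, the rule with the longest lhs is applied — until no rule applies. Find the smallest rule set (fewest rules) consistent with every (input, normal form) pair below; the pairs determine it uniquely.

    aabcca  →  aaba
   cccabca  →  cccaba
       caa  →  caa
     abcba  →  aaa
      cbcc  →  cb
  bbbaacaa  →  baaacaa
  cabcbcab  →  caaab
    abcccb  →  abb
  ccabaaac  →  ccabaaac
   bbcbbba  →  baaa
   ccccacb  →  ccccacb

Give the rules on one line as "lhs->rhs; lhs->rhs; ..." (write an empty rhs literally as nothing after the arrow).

  | aabcca => aabca => aaba
  | cccabca => cccaba
  | caa
  | abcba => abba => aaa

bba->aa; bc->b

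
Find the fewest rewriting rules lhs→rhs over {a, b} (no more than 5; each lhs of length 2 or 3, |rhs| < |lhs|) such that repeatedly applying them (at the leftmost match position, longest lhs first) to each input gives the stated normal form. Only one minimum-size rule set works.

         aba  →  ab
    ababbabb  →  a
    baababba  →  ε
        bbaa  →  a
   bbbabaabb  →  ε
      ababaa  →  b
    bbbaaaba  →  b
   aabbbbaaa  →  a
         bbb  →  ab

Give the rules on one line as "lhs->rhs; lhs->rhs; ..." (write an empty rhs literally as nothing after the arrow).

aa->; ba->b; bab->ab; bb->a

  | aba => ab
  | ababbabb => aabbabb => bbabb => aabb => bb => a
  | baababba => bababba => ababba => aabba => bba => aa => ε
  | bbaa => aaa => a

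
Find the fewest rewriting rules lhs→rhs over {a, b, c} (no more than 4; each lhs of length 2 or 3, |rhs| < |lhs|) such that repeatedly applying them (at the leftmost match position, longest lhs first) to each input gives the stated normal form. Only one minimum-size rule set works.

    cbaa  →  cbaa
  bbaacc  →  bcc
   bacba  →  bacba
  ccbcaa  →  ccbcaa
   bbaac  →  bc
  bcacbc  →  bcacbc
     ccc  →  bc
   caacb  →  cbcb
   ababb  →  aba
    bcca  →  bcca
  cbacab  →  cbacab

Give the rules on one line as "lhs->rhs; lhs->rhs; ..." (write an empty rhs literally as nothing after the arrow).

aac->bc; bb->; ccc->bc

  | cbaa
  | bbaacc => aacc => bcc
  | bacba
  | ccbcaa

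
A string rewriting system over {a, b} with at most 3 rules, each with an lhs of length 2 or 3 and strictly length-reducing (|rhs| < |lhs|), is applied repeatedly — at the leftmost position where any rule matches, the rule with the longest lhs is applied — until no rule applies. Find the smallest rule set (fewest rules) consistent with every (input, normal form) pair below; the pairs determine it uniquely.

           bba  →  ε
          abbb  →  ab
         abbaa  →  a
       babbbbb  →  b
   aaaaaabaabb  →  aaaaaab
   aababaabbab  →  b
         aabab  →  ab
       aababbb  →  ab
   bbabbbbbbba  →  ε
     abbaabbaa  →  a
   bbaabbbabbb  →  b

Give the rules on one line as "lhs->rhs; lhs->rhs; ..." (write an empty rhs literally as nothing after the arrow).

aba->; ba->; bb->b

  | bba => ba => ε
  | abbb => abb => ab
  | abbaa => abaa => a
  | babbbbb => bbbbb => bbbb => bbb => bb => b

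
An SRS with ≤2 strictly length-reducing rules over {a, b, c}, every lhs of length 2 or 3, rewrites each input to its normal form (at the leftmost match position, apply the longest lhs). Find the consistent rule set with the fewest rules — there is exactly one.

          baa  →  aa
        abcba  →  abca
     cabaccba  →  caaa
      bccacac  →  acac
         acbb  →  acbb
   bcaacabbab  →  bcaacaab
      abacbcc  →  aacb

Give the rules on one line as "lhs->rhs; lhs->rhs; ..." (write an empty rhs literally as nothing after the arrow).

  | baa => aa
  | abcba => abca
  | cabaccba => caaccba => caaba => caaa
  | bccacac => bacac => acac

ba->a; cc->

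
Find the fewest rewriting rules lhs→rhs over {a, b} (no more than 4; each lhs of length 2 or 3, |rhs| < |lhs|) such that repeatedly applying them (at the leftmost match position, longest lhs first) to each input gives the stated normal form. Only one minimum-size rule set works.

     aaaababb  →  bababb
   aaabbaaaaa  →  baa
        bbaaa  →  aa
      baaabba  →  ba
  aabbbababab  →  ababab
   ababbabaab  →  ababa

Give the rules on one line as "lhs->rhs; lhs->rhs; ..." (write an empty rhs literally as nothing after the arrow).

  | aaaababb => bababb
  | aaabbaaaaa => bbbaaaaa => aaaaa => baa
  | bbaaa => aa
  | baaabba => bbbba => ba

aaa->b; aab->a; bba->; bbb->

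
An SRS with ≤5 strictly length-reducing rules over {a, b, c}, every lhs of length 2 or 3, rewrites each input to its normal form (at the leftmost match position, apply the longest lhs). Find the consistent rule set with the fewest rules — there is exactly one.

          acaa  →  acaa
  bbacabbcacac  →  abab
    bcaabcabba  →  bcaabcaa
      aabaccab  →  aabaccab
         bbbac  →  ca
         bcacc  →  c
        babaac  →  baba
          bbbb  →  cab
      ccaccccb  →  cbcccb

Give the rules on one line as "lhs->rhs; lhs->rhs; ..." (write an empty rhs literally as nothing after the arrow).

aac->a; bb->; bbb->ca; cac->b

  | acaa
  | bbacabbcacac => acabbcacac => acacacac => abacac => abab
  | bcaabcabba => bcaabcaa
  | aabaccab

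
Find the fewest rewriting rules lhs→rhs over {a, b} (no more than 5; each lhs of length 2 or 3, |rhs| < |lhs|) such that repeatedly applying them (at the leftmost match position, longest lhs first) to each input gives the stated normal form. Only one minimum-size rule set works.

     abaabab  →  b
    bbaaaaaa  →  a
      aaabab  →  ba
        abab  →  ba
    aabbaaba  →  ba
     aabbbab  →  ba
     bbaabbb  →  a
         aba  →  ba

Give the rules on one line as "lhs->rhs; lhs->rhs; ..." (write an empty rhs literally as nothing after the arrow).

  | abaabab => baabab => bbab => aab => b
  | bbaaaaaa => aaaaaaa => aaaaa => aaa => a
  | aaabab => abab => bab => ba
  | abab => bab => ba

aa->; ab->a; aba->ba; bb->a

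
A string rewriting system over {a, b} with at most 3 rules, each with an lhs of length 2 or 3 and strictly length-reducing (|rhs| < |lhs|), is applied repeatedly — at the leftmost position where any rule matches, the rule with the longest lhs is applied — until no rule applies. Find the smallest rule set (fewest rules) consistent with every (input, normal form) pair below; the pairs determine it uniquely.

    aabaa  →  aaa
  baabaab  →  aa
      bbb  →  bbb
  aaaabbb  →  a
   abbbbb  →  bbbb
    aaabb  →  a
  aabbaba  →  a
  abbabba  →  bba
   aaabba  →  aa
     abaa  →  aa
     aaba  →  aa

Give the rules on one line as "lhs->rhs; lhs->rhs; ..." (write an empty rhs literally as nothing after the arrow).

ab->; baa->aa

  | aabaa => aaa
  | baabaab => aabaab => aaab => aa
  | bbb
  | aaaabbb => aaabb => aab => a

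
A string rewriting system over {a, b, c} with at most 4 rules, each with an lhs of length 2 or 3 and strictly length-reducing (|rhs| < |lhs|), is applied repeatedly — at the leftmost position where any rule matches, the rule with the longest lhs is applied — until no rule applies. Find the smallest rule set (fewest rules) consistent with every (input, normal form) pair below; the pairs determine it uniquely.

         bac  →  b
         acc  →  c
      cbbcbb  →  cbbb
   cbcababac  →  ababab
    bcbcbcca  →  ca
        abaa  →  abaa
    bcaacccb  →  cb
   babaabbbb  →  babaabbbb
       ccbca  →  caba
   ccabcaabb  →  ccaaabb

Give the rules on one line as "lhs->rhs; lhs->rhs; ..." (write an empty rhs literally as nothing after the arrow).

ac->; bc->; cbc->ab

  | bac => b
  | acc => c
  | cbbcbb => cbbb
  | cbcababac => abababac => ababab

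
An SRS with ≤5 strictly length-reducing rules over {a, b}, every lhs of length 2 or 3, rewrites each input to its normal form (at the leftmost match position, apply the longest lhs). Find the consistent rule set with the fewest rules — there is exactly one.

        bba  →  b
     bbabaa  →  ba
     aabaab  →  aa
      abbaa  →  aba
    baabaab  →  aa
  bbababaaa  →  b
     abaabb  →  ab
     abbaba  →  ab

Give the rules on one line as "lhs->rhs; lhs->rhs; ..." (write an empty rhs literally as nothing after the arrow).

  | bba => b
  | bbabaa => bbaa => ba
  | aabaab => aabb => aa
  | abbaa => aba

baa->b; bab->aa; bb->; bba->b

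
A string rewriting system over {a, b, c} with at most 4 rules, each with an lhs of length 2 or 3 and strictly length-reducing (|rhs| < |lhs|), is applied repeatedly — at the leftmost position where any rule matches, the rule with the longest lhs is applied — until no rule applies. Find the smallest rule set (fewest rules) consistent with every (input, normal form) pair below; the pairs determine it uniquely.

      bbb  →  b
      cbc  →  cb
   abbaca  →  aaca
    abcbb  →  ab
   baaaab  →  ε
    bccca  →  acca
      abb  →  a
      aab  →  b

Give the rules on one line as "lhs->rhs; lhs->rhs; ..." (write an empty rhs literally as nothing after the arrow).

  | bbb => b
  | cbc => cb
  | abbaca => aaca
  | abcbb => abbb => ab

aab->b; bb->; bc->b; bcc->ac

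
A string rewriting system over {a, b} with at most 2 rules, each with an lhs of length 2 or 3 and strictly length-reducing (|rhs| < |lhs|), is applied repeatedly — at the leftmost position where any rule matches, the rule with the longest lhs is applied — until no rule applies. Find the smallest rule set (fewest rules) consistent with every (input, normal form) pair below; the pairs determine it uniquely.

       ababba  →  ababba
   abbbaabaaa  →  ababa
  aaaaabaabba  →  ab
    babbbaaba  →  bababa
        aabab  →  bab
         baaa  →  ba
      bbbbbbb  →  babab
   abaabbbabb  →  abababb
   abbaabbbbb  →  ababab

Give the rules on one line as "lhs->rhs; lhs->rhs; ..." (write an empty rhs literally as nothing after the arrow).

aa->; bbb->ba

  | ababba
  | abbbaabaaa => abaaabaaa => ababaaa => ababa
  | aaaaabaabba => aaabaabba => abaabba => abbba => abaa => ab
  | babbbaaba => babaaaba => bababa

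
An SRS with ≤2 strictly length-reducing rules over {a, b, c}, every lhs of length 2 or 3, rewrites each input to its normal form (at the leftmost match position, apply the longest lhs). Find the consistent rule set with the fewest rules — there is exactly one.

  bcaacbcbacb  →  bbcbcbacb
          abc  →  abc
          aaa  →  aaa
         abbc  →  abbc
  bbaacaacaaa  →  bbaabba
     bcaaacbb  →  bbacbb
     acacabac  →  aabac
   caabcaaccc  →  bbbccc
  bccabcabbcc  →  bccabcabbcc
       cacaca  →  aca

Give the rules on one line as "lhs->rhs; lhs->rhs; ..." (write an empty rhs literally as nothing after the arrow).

caa->b; cac->

  | bcaacbcbacb => bbcbcbacb
  | abc
  | aaa
  | abbc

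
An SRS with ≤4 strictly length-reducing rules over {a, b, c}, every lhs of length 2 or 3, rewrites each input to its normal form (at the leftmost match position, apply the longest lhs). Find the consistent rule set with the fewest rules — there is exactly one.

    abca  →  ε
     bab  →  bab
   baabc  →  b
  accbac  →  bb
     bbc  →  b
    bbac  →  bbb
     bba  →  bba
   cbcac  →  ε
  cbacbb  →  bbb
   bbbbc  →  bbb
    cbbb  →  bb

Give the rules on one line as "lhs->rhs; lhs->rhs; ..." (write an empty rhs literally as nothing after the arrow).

aa->; ac->b; bc->; cb->

  | abca => aa => ε
  | bab
  | baabc => bbc => b
  | accbac => bcbac => bac => bb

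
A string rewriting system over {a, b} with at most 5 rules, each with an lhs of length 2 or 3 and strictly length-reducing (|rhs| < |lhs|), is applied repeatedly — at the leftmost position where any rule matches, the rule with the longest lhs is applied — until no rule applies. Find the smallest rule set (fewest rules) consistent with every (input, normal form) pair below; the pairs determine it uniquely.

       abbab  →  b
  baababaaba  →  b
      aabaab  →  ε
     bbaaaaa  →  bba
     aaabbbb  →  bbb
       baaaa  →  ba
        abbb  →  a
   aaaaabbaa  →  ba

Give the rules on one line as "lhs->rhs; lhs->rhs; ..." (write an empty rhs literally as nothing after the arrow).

  | abbab => abab => b
  | baababaaba => babaaba => baba => b
  | aabaab => aab => ε
  | bbaaaaa => bbaaaa => bbaaa => bbaa => bba

aa->a; aab->; ab->a; aba->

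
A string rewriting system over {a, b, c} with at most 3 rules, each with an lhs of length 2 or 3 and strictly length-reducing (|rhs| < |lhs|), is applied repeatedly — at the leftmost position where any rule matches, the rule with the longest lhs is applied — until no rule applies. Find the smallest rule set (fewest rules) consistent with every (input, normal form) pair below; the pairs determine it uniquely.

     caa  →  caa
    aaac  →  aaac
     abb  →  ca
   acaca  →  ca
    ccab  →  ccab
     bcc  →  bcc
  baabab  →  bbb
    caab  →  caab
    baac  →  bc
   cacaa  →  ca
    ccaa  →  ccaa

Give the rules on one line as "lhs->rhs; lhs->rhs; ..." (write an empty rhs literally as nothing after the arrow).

  | caa
  | aaac
  | abb => ca
  | acaca => ca

abb->ca; aca->; ba->b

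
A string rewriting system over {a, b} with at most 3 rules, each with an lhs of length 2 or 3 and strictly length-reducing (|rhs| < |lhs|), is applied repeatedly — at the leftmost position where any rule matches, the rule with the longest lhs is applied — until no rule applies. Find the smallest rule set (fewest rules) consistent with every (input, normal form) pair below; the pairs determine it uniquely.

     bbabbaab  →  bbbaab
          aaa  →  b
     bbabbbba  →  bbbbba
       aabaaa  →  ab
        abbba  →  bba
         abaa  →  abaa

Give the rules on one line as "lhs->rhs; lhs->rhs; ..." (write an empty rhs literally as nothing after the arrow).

aaa->b; abb->b

  | bbabbaab => bbbaab
  | aaa => b
  | bbabbbba => bbbbba
  | aabaaa => aabb => ab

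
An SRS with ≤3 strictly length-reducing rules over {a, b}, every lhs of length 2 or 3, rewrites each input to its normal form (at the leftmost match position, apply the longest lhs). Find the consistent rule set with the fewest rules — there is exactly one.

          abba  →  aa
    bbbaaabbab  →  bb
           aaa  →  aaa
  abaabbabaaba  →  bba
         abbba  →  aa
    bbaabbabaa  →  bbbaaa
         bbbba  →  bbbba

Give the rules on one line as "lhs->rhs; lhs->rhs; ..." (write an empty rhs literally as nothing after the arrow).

aab->b; ab->a; bab->a

  | abba => aba => aa
  | bbbaaabbab => bbbabbab => bbabab => baab => bb
  | aaa
  | abaabbabaaba => aaabbabaaba => abbabaaba => ababaaba => aabaaba => baaba => bba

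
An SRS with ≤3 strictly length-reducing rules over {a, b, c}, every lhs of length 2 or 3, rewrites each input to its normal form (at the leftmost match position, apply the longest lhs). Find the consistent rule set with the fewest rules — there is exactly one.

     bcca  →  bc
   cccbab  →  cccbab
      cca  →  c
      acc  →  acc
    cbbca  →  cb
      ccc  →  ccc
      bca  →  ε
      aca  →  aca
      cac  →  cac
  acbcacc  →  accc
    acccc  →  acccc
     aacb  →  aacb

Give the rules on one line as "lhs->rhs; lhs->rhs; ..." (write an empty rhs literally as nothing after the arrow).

  | bcca => bc
  | cccbab
  | cca => c
  | acc

bca->; cca->c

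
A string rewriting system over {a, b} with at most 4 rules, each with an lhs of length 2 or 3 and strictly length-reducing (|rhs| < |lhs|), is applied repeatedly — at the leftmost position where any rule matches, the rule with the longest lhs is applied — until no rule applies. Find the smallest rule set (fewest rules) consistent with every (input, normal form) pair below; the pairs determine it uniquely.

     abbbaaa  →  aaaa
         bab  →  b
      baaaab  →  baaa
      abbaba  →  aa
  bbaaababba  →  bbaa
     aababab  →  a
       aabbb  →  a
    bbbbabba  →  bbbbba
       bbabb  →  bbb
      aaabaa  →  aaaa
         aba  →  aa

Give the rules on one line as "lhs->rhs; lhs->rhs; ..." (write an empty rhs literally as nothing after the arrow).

  | abbbaaa => abbaaa => abaaa => aaaa
  | bab => b
  | baaaab => baaa
  | abbaba => ababa => aaba => aa

aab->a; ab->a; bab->b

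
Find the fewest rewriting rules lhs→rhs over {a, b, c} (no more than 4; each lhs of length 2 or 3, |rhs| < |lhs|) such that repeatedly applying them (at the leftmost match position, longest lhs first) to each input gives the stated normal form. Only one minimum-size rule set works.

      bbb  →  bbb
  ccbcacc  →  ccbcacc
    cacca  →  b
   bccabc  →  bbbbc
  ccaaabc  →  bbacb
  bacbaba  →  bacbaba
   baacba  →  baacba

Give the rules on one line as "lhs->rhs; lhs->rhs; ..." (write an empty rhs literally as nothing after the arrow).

  | bbb
  | ccbcacc
  | cacca => cabb => b
  | bccabc => bbbbc

abc->cb; cab->; cca->bb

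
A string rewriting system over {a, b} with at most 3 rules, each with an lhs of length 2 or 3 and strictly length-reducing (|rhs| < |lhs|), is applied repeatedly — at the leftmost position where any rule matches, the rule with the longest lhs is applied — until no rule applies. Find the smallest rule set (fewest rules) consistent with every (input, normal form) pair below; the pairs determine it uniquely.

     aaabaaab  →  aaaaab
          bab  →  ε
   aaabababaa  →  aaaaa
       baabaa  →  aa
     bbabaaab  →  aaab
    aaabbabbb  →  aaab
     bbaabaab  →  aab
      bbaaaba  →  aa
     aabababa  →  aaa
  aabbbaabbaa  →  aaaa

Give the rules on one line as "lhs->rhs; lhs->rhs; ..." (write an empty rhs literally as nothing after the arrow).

ba->; bab->; bb->b

  | aaabaaab => aaaaab
  | bab => ε
  | aaabababaa => aaaabaa => aaaaa
  | baabaa => abaa => aa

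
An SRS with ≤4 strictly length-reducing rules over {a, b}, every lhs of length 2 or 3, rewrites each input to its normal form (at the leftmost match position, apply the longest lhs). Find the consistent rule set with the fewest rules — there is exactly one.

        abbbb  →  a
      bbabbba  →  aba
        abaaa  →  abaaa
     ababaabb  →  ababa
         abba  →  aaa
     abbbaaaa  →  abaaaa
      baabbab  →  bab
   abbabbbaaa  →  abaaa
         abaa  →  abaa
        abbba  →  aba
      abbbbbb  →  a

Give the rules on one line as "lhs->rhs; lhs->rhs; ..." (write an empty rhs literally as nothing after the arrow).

  | abbbb => abb => a
  | bbabbba => aabbba => abbba => aba
  | abaaa
  | ababaabb => abababb => ababa

aab->ab; bb->; bba->aa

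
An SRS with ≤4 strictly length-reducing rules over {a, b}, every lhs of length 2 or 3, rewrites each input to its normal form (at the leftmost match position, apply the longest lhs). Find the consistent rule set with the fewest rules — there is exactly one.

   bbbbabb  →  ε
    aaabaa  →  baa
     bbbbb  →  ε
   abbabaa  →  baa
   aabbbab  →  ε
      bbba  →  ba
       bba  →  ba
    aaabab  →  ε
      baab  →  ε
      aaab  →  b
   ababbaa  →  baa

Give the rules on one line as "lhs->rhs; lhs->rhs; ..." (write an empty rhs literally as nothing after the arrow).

  | bbbbabb => bbbabb => bbabb => babb => bbb => bb => ε
  | aaabaa => aabaa => abaa => baa
  | bbbbb => bbbb => bbb => bb => ε
  | abbabaa => bbabaa => babaa => bbaa => baa

ab->b; bb->; bba->ba; bbb->bb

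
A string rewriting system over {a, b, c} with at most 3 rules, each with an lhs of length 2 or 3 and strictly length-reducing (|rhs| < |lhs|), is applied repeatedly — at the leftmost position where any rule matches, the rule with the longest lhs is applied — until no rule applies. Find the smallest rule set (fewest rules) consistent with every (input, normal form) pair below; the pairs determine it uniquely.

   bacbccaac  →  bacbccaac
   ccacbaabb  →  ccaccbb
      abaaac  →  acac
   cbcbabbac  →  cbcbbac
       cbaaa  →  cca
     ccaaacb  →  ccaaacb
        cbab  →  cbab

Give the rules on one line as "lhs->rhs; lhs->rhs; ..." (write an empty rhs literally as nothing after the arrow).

  | bacbccaac
  | ccacbaabb => ccaccbb
  | abaaac => acac
  | cbcbabbac => cbcbbac

abb->b; baa->c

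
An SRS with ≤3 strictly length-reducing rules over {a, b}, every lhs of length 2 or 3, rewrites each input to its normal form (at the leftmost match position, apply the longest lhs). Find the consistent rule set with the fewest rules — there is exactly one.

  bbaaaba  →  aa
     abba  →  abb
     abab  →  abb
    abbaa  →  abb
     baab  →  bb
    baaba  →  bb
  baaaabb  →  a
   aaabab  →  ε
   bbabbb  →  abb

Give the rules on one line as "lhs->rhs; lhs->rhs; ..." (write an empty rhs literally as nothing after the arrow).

aab->; ba->b; bbb->a

  | bbaaaba => bbaaba => bbaba => bbba => aa
  | abba => abb
  | abab => abb
  | abbaa => abba => abb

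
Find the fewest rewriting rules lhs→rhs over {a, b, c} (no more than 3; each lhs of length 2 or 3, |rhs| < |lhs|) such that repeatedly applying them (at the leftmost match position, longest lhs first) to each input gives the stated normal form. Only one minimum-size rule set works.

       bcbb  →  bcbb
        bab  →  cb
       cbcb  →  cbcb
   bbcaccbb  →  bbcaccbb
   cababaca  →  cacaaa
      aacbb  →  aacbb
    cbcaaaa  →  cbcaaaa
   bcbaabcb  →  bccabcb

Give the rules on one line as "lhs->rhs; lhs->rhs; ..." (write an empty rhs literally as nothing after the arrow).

ba->c; bac->aa

  | bcbb
  | bab => cb
  | cbcb
  | bbcaccbb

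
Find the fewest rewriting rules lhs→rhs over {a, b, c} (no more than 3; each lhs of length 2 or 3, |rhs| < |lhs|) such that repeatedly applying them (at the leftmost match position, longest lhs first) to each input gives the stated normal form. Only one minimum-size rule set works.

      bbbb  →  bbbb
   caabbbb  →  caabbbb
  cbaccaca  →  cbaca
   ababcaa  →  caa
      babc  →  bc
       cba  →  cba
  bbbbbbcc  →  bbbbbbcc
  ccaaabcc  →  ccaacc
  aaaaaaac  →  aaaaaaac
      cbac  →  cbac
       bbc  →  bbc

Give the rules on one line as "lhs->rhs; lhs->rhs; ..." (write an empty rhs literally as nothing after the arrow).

  | bbbb
  | caabbbb
  | cbaccaca => cbaca
  | ababcaa => abcaa => caa

abc->c; cac->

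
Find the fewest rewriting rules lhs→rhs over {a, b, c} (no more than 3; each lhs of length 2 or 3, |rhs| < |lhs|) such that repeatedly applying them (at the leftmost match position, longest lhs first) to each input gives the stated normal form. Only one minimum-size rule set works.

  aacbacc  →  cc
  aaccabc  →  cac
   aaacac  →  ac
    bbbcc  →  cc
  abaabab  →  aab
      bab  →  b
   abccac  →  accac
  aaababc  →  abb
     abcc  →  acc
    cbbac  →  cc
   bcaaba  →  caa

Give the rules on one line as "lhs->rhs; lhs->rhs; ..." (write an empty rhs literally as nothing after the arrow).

aac->bb; ba->; bc->c

  | aacbacc => bbbacc => bbcc => bcc => cc
  | aaccabc => bbcabc => bcabc => cabc => cac
  | aaacac => abbac => abc => ac
  | bbbcc => bbcc => bcc => cc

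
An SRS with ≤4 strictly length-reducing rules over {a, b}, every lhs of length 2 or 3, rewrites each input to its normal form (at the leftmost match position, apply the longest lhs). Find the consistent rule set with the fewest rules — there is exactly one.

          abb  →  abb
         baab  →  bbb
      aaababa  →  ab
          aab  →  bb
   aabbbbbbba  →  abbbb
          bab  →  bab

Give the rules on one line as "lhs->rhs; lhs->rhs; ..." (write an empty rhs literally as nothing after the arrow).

aa->b; aba->; bba->ab

  | abb
  | baab => bbb
  | aaababa => bababa => bba => ab
  | aab => bb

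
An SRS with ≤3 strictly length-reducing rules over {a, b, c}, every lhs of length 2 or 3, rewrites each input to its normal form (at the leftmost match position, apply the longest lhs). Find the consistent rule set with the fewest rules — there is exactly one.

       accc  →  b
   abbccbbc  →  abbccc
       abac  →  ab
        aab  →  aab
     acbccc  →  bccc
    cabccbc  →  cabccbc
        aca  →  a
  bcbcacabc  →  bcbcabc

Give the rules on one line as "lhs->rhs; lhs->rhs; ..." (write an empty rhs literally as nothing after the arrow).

  | accc => bac => b
  | abbccbbc => abbccc
  | abac => ab
  | aab

ac->; acc->ba; cbb->c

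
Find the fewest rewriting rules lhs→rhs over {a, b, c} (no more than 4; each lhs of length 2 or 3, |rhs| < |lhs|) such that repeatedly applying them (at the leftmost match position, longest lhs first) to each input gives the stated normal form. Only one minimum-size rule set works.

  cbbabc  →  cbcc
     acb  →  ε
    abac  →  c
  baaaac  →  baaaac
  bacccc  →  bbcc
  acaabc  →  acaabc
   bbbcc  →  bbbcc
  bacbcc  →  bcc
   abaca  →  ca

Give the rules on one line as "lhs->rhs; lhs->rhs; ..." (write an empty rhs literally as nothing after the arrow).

aba->; acb->; acc->b; bab->c

  | cbbabc => cbcc
  | acb => ε
  | abac => c
  | baaaac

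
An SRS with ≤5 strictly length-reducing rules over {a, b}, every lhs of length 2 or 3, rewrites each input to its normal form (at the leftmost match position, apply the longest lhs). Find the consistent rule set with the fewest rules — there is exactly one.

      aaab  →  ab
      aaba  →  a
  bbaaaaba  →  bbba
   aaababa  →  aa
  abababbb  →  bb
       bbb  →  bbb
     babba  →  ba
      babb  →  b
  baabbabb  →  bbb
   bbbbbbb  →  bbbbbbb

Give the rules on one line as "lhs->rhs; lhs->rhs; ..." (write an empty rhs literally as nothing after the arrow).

aaa->a; aab->; baa->b; bab->

  | aaab => ab
  | aaba => a
  | bbaaaaba => bbaaba => bbba
  | aaababa => ababa => aa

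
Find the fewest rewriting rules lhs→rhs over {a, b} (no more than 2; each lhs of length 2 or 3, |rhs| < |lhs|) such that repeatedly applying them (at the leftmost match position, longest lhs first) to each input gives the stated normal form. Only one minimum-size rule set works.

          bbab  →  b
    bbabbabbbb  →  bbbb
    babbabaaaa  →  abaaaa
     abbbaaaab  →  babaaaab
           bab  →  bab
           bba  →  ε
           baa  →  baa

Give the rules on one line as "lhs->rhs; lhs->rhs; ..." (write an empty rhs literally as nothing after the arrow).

  | bbab => b
  | bbabbabbbb => bbabbbb => bbbb
  | babbabaaaa => bbaabaaaa => abaaaa
  | abbbaaaab => babaaaab

abb->ba; bba->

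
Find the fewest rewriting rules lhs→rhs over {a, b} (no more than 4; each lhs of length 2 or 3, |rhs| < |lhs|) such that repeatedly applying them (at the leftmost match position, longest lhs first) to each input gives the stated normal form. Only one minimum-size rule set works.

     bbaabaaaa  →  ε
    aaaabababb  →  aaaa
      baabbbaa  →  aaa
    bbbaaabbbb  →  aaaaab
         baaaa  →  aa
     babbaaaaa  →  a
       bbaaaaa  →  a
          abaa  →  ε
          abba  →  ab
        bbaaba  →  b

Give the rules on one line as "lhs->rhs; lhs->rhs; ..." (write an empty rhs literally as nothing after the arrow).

aba->b; ba->; baa->; bbb->a

  | bbaabaaaa => bbaaaa => baa => ε
  | aaaabababb => aaabbabb => aaabbb => aaaa
  | baabbbaa => bbbaa => aaa
  | bbbaaabbbb => aaaabbbb => aaaaab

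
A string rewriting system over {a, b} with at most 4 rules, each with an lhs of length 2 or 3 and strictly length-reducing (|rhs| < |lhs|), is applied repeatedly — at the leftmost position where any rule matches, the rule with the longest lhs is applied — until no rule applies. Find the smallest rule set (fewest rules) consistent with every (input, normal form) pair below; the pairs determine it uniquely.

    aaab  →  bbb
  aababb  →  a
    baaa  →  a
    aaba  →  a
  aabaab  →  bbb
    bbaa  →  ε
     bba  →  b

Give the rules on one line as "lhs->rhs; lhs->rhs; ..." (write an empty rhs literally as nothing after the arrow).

  | aaab => bbb
  | aababb => ababb => aabb => abb => ab => a
  | baaa => aa => a
  | aaba => aba => aa => a

aa->a; aaa->bb; ab->a; ba->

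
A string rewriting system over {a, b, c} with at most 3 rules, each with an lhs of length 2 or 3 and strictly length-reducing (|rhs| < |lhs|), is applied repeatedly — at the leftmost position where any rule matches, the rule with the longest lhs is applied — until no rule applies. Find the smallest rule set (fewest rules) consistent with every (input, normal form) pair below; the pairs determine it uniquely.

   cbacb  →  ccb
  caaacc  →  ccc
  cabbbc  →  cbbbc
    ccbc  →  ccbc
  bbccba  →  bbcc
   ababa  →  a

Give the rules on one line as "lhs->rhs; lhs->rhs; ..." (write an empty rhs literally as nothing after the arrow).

ba->; ca->c

  | cbacb => ccb
  | caaacc => caacc => cacc => ccc
  | cabbbc => cbbbc
  | ccbc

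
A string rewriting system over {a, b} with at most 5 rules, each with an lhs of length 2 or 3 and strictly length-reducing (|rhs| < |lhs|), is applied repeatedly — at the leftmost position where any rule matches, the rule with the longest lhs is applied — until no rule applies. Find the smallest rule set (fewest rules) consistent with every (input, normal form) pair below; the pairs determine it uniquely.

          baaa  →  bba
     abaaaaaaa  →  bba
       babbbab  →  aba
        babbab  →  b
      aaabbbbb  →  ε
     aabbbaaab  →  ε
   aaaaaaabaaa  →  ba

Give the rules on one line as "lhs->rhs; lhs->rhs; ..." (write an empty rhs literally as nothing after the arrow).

aa->b; aab->; bab->a; bbb->a

  | baaa => bba
  | abaaaaaaa => abbaaaaa => abbbaaa => aaaaa => baaa => bba
  | babbbab => abbab => aba
  | babbab => abab => aa => b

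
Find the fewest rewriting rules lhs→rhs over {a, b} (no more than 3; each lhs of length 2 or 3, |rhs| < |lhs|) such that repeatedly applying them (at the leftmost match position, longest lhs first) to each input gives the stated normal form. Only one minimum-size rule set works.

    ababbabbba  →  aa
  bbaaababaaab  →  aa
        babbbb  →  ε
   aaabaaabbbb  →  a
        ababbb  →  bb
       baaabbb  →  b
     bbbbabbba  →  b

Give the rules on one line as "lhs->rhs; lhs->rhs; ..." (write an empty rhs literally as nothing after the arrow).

ab->; ba->; bbb->a

  | ababbabbba => abbabbba => babbba => bbba => aa
  | bbaaababaaab => baababaaab => ababaaab => abaaab => aaab => aa
  | babbbb => bbbb => ab => ε
  | aaabaaabbbb => aaaaabbbb => aaaabbb => aaabb => aab => a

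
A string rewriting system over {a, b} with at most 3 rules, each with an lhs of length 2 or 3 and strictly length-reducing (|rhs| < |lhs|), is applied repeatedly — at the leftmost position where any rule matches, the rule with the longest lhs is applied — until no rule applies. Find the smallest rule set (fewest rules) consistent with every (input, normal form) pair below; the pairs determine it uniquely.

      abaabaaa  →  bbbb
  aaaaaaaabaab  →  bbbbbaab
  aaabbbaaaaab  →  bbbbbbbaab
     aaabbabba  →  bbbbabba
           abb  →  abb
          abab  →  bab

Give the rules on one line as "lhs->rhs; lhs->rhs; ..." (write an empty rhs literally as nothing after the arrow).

  | abaabaaa => baabaaa => babaaa => bbaaa => bbbb
  | aaaaaaaabaab => bbaaaaabaab => bbbbaabaab => bbbbabaab => bbbbbaab
  | aaabbbaaaaab => bbbbbaaaaab => bbbbbbbaab
  | aaabbabba => bbbbabba

aaa->bb; aba->ba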